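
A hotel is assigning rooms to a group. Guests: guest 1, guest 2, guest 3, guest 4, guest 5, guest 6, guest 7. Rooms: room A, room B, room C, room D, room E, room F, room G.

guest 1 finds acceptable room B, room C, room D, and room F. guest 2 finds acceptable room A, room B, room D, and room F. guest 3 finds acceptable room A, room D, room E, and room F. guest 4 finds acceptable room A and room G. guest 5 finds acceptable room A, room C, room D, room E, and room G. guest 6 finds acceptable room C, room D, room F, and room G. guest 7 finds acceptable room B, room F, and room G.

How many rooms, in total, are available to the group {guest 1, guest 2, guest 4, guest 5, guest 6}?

The union of neighbours of {guest 1, guest 2, guest 4, guest 5, guest 6} is {room A, room B, room C, room D, room E, room F, room G}, which has 7 elements.
Since |N(S)| = 7 ≥ |S| = 5, Hall's condition holds for this subset.

7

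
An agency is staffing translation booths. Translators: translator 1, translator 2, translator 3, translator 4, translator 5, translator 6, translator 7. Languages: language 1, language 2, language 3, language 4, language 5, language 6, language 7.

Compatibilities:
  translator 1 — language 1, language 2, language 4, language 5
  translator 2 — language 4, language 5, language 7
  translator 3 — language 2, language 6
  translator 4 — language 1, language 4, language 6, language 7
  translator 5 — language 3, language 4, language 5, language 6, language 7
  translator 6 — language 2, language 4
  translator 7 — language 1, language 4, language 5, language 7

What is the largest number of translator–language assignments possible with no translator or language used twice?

7

One maximum matching: translator 1→language 1, translator 2→language 5, translator 3→language 2, translator 4→language 6, translator 5→language 3, translator 6→language 4, translator 7→language 7.
All 7 translators are matched, so no larger matching exists.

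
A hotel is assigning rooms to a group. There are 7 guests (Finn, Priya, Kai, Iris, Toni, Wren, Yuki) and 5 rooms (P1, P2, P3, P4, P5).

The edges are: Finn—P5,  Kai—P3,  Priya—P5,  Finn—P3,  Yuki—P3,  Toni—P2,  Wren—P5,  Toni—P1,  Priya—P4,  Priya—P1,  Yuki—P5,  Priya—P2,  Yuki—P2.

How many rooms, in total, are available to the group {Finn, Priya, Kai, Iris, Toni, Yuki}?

5

The union of neighbours of {Finn, Priya, Kai, Iris, Toni, Yuki} is {P1, P2, P3, P4, P5}, which has 5 elements.
Since |N(S)| = 5 < |S| = 6, Hall's condition fails for this subset.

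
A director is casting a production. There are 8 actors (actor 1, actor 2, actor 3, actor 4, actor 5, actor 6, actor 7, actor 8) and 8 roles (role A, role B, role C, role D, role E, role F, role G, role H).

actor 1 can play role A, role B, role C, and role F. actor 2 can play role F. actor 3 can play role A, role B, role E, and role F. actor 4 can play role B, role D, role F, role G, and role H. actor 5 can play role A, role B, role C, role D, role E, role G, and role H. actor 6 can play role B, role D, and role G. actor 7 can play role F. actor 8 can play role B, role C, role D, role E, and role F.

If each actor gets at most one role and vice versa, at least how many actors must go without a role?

One maximum matching: actor 1–role A, actor 2–role F, actor 3–role B, actor 4–role H, actor 5–role G, actor 6–role D, actor 8–role C.
The set {actor 2, actor 7} has only 1 neighbour ({role F}), so by Hall's theorem at most 7 of the 8 actors can be matched.
That matches 7 of the 8, leaving 1 unmatched; no matching can do better.

1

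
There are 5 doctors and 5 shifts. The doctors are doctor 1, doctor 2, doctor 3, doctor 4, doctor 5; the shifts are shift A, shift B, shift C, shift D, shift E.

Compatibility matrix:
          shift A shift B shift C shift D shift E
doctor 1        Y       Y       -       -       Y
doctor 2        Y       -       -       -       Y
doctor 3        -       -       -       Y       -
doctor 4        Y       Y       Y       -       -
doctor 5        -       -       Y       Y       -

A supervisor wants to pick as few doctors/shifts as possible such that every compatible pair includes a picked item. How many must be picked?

5

{doctor 1, doctor 2, doctor 3, doctor 4, doctor 5} is a vertex cover of size 5: every edge has an endpoint in this set.
No smaller cover exists because doctor 1–shift B, doctor 2–shift E, doctor 3–shift D, doctor 4–shift A, doctor 5–shift C is a matching of size 5, and a cover must include an endpoint of each of these disjoint edges (König's theorem).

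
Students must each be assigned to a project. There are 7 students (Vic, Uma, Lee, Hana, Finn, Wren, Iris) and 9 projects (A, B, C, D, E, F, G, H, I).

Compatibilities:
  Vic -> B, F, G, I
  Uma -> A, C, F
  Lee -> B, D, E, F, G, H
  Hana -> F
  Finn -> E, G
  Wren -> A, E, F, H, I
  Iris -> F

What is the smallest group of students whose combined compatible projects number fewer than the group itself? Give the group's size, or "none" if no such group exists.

Take S = {Hana, Iris}. Its neighbourhood is {F}, so |N(S)| = 1 < |S| = 2.
No single vertex violates Hall's condition since each has at least one neighbour, so 2 is the minimum.

2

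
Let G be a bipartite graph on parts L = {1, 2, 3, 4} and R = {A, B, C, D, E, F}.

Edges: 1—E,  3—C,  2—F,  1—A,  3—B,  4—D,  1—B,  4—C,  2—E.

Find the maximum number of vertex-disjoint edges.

A valid assignment of size 4: 1→E, 2→F, 3→B, 4→C.
This saturates every left vertex, so 4 is the maximum.

4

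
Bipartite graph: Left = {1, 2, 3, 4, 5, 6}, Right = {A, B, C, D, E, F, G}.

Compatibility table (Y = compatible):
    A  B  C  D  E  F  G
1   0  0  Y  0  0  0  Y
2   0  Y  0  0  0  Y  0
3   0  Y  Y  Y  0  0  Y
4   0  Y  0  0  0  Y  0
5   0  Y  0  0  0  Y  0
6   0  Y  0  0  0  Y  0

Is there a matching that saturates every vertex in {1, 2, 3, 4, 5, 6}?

No

The set {2, 4, 5, 6} has only 2 neighbours ({B, F}), so by Hall's theorem at most 4 of the 6 left vertices can be matched.
Hence no matching covers every left vertex.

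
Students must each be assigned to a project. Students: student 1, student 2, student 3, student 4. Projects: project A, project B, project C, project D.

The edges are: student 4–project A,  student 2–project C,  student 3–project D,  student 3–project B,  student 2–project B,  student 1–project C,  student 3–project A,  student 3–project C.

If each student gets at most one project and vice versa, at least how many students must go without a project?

0

For example, pair student 1-project C, student 2-project B, student 3-project D, student 4-project A.
This saturates every student, so 4 is the maximum.
That matches 4 of the 4, leaving 0 unmatched; no matching can do better.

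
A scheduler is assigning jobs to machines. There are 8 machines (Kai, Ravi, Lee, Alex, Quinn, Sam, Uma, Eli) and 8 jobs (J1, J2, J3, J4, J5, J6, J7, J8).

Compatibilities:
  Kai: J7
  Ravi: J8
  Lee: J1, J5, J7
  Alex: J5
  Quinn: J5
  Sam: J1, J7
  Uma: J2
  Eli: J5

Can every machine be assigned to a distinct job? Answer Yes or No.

No

The set {Kai, Lee, Alex, Quinn, Sam, Eli} has only 3 neighbours ({J1, J5, J7}), so by Hall's theorem at most 5 of the 8 machines can be matched.
Hence no matching covers every machine.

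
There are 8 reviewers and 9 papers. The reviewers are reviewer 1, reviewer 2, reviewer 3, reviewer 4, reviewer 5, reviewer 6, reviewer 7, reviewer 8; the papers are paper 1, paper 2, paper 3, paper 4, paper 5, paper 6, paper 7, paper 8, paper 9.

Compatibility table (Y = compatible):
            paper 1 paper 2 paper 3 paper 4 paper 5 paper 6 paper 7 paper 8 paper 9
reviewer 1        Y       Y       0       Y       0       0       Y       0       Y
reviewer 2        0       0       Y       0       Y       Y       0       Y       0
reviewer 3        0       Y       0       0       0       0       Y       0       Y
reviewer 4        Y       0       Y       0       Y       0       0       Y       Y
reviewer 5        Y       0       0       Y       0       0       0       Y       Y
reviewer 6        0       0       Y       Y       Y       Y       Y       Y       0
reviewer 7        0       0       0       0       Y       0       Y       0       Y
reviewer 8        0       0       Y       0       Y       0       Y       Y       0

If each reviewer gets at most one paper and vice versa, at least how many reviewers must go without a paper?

0

A valid assignment of size 8: reviewer 1-paper 2, reviewer 2-paper 8, reviewer 3-paper 9, reviewer 4-paper 3, reviewer 5-paper 4, reviewer 6-paper 6, reviewer 7-paper 5, reviewer 8-paper 7.
All 8 reviewers are matched, so no larger matching exists.
That matches 8 of the 8, leaving 0 unmatched; no matching can do better.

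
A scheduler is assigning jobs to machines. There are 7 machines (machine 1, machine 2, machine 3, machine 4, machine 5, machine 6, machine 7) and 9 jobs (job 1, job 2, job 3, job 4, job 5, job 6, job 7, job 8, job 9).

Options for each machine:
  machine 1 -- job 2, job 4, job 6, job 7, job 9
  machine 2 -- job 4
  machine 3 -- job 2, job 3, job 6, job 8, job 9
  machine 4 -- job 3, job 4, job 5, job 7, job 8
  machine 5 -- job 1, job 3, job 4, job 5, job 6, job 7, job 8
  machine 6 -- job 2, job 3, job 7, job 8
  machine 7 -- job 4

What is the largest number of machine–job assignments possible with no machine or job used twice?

For example, pair machine 1–job 9, machine 2–job 4, machine 3–job 8, machine 4–job 7, machine 5–job 5, machine 6–job 2.
The set {machine 2, machine 7} has only 1 neighbour ({job 4}), so by Hall's theorem at most 6 of the 7 machines can be matched.

6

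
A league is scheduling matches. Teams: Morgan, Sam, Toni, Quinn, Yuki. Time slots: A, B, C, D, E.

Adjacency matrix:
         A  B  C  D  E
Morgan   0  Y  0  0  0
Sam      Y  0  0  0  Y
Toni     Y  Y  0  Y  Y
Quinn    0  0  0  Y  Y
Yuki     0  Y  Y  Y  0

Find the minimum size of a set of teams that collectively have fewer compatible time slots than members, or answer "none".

A matching saturating every team exists, for instance Morgan→B, Sam→A, Toni→D, Quinn→E, Yuki→C.
By Hall's marriage theorem, this means |N(S)| ≥ |S| for every subset S, so no violating subset exists.

none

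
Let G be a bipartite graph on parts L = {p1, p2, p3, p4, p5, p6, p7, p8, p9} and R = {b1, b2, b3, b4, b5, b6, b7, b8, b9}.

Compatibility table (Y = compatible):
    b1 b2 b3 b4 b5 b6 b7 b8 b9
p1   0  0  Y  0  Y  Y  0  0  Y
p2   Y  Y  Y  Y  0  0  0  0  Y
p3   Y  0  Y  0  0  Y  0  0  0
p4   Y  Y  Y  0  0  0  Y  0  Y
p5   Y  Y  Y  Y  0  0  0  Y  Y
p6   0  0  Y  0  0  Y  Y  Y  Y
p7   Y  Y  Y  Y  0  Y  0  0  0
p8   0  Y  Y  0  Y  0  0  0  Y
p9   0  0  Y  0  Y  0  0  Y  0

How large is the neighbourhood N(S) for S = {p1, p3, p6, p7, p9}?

9

The union of neighbours of {p1, p3, p6, p7, p9} is {b1, b2, b3, b4, b5, b6, b7, b8, b9}, which has 9 elements.
Since |N(S)| = 9 ≥ |S| = 5, Hall's condition holds for this subset.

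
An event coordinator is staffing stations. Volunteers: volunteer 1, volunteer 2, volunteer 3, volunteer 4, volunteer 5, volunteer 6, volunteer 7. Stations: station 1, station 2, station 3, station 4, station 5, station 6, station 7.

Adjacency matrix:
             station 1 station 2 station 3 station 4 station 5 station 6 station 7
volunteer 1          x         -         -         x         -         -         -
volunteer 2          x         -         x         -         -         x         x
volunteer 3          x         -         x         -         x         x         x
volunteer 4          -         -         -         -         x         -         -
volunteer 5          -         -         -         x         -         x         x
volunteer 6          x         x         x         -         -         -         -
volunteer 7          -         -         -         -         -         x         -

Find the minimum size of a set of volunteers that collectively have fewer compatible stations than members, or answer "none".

none

A matching saturating every volunteer exists, for instance volunteer 1→station 1, volunteer 2→station 3, volunteer 3→station 7, volunteer 4→station 5, volunteer 5→station 4, volunteer 6→station 2, volunteer 7→station 6.
By Hall's marriage theorem, this means |N(S)| ≥ |S| for every subset S, so no violating subset exists.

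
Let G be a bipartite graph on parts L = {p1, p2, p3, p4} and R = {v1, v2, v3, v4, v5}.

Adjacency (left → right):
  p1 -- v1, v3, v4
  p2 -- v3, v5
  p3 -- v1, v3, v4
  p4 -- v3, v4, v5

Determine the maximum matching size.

4

One maximum matching: p1→v1, p2→v5, p3→v3, p4→v4.
This saturates every left vertex, so 4 is the maximum.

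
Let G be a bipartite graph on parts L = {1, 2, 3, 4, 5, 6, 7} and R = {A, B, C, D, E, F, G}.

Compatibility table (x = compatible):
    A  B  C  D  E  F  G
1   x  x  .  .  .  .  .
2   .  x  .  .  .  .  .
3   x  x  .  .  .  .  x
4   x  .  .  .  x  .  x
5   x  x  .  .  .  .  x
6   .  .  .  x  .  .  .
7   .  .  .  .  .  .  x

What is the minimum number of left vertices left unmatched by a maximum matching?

2

For example, pair 1→A, 2→B, 3→G, 4→E, 6→D.
The set {1, 2, 3, 5, 7} has only 3 neighbours ({A, B, G}), so by Hall's theorem at most 5 of the 7 left vertices can be matched.
That matches 5 of the 7, leaving 2 unmatched; no matching can do better.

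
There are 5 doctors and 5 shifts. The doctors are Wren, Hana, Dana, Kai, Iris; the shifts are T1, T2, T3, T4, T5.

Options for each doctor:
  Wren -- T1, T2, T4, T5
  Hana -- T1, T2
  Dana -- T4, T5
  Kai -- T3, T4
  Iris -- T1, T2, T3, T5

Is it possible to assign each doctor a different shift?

Yes

One maximum matching: Wren–T5, Hana–T1, Dana–T4, Kai–T3, Iris–T2.
All 5 doctors are covered.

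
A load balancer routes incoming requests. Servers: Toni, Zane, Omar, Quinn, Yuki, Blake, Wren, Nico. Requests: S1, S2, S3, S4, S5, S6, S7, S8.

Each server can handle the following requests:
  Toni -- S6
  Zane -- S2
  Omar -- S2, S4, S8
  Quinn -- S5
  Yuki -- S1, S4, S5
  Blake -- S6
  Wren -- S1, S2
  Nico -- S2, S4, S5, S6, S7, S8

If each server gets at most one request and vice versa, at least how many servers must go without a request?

One maximum matching: Toni→S6, Zane→S2, Omar→S8, Quinn→S5, Yuki→S4, Wren→S1, Nico→S7.
The set {Toni, Blake} has only 1 neighbour ({S6}), so by Hall's theorem at most 7 of the 8 servers can be matched.
That matches 7 of the 8, leaving 1 unmatched; no matching can do better.

1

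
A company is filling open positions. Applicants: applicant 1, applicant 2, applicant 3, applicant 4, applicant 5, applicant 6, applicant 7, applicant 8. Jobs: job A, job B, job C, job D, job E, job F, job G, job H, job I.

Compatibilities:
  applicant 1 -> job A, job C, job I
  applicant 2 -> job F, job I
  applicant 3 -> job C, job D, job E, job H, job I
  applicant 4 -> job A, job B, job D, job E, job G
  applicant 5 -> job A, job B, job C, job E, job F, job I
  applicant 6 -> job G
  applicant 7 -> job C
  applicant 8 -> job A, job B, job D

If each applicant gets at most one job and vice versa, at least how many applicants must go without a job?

One maximum matching: applicant 1→job I, applicant 2→job F, applicant 3→job H, applicant 4→job D, applicant 5→job B, applicant 6→job G, applicant 7→job C, applicant 8→job A.
All 8 applicants are matched, so no larger matching exists.
That matches 8 of the 8, leaving 0 unmatched; no matching can do better.

0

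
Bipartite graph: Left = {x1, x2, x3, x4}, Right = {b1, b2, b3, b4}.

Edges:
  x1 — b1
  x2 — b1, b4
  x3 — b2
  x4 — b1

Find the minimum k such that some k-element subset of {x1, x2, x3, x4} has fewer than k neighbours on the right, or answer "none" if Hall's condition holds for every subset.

2

Take S = {x1, x4}. Its neighbourhood is {b1}, so |N(S)| = 1 < |S| = 2.
No single vertex violates Hall's condition since each has at least one neighbour, so 2 is the minimum.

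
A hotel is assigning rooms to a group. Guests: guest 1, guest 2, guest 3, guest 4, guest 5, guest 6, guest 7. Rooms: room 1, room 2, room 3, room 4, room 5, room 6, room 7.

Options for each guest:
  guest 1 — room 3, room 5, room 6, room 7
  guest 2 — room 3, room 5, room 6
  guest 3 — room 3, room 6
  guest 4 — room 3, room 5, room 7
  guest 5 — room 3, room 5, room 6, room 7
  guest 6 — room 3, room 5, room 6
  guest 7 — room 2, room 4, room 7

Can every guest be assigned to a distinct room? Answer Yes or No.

The set {guest 1, guest 2, guest 3, guest 4, guest 5, guest 6} has only 4 neighbours ({room 3, room 5, room 6, room 7}), so by Hall's theorem at most 5 of the 7 guests can be matched.
Hence no matching covers every guest.

No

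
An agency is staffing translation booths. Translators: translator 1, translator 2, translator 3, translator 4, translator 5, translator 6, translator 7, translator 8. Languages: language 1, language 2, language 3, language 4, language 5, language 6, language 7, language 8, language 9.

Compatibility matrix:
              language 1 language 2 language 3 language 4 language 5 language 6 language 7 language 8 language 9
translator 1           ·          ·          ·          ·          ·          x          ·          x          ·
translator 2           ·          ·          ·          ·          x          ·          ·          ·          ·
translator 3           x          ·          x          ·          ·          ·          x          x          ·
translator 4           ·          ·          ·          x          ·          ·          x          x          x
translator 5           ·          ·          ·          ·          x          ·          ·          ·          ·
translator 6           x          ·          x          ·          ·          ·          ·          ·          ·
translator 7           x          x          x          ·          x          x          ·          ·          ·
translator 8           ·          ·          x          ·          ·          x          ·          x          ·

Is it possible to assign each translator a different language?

No

The set {translator 2, translator 5} has only 1 neighbour ({language 5}), so by Hall's theorem at most 7 of the 8 translators can be matched.
Hence no matching covers every translator.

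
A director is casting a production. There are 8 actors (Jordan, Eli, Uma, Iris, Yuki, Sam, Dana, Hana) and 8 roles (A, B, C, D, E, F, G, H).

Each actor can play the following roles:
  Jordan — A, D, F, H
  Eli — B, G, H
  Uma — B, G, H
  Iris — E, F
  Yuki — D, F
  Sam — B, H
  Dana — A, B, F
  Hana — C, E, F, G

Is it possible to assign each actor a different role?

One maximum matching: Jordan–A, Eli–H, Uma–G, Iris–E, Yuki–D, Sam–B, Dana–F, Hana–C.
Every actor is matched, so this is a perfect matching.

Yes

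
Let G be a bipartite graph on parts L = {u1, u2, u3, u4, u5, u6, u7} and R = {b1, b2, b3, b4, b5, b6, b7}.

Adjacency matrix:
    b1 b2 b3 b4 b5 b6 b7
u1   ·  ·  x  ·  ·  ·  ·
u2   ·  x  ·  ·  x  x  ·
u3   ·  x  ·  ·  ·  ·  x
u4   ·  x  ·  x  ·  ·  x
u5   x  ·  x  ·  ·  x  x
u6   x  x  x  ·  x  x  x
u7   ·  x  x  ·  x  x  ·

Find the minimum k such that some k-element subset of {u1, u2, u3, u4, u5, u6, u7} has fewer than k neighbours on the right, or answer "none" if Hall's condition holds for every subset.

none

A matching saturating every left vertex exists, for instance u1→b3, u2→b5, u3→b2, u4→b4, u5→b7, u6→b1, u7→b6.
By Hall's marriage theorem, this means |N(S)| ≥ |S| for every subset S, so no violating subset exists.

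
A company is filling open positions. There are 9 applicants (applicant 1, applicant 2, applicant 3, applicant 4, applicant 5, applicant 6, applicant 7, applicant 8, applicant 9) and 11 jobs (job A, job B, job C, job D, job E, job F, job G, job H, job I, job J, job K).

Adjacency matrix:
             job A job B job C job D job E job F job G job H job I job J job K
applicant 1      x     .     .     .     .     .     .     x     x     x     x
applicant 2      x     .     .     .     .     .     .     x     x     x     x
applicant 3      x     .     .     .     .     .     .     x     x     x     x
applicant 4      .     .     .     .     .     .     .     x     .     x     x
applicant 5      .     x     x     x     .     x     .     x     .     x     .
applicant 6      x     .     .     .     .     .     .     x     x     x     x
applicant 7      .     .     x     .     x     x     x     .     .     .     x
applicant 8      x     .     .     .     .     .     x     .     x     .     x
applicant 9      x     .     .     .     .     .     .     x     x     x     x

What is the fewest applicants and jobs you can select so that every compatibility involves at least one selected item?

8

{applicant 5, applicant 7, applicant 8, job A, job H, job I, job J, job K} is a vertex cover of size 8: every edge has an endpoint in this set.
No smaller cover exists because applicant 1–job A, applicant 2–job I, applicant 3–job H, applicant 4–job K, applicant 5–job D, applicant 6–job J, applicant 7–job F, applicant 8–job G is a matching of size 8, and a cover must include an endpoint of each of these disjoint edges (König's theorem).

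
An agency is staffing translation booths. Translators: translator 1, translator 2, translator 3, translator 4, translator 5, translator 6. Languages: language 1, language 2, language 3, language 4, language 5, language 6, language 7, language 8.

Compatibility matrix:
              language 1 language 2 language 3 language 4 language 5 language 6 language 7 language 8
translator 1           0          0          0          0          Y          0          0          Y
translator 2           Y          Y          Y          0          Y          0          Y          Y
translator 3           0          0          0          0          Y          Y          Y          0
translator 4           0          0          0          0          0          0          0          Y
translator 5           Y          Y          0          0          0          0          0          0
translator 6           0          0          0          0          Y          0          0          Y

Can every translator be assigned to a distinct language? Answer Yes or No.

No

The set {translator 1, translator 4, translator 6} has only 2 neighbours ({language 5, language 8}), so by Hall's theorem at most 5 of the 6 translators can be matched.
Hence no matching covers every translator.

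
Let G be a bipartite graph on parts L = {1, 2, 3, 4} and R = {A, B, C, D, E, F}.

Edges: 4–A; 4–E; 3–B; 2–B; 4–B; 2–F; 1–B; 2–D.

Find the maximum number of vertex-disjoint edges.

One maximum matching: 1→B, 2→F, 4→E.
The set {1, 3} has only 1 neighbour ({B}), so by Hall's theorem at most 3 of the 4 left vertices can be matched.

3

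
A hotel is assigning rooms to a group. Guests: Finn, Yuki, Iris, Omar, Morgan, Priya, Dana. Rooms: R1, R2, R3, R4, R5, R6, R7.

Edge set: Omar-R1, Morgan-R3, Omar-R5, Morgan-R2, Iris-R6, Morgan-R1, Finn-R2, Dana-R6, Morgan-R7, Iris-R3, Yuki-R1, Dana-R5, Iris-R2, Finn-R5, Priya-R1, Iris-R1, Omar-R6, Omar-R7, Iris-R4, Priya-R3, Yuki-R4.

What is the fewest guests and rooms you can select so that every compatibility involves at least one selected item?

The 7 edges Finn–R2, Yuki–R4, Iris–R6, Omar–R7, Morgan–R3, Priya–R1, Dana–R5 form a matching, so any vertex cover needs at least 7 vertices (one per matched edge).
Conversely {Finn, Yuki, Iris, Omar, Morgan, Priya, Dana} meets every edge and has exactly 7 vertices, so 7 is optimal.

7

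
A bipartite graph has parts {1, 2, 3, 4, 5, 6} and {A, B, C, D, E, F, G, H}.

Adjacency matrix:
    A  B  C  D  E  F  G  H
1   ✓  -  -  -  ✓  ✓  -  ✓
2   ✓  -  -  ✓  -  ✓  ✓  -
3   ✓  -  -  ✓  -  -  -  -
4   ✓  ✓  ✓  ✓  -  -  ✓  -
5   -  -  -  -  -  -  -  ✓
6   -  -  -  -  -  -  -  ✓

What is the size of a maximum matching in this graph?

5

A valid assignment of size 5: 1-E, 2-F, 3-D, 4-G, 5-H.
The set {5, 6} has only 1 neighbour ({H}), so by Hall's theorem at most 5 of the 6 left vertices can be matched.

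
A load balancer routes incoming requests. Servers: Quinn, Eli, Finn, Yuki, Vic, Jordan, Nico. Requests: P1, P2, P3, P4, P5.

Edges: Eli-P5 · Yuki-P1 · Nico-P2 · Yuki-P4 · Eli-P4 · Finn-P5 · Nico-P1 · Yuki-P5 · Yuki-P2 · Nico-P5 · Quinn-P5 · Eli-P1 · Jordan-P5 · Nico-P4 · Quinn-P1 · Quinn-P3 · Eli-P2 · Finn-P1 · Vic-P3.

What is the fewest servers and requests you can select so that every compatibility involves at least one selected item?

A maximum matching has 5 edges (e.g. Quinn–P1, Eli–P2, Finn–P5, Yuki–P4, Vic–P3).
By König's theorem the minimum vertex cover has the same size. One such cover is {P1, P2, P3, P4, P5}.

5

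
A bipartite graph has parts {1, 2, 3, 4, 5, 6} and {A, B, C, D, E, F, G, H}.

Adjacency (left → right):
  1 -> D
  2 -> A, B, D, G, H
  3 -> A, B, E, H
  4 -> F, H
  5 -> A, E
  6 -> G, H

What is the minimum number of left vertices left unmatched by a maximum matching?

One maximum matching: 1→D, 2→A, 3→B, 4→F, 5→E, 6→G.
This saturates every left vertex, so 6 is the maximum.
That matches 6 of the 6, leaving 0 unmatched; no matching can do better.

0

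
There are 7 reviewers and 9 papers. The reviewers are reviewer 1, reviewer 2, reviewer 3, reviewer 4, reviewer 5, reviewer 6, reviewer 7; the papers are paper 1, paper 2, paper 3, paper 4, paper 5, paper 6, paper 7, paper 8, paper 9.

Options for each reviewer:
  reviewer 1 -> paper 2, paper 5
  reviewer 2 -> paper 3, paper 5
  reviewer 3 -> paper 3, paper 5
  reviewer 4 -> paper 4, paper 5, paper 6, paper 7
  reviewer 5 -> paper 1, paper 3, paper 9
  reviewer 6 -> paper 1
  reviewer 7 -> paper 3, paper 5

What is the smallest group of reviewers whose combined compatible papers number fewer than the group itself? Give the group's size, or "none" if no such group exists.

Take S = {reviewer 2, reviewer 3, reviewer 7}. Its neighbourhood is {paper 3, paper 5}, so |N(S)| = 2 < |S| = 3.
Every subset of size less than 3 has at least as many neighbours as members, so 3 is the minimum.

3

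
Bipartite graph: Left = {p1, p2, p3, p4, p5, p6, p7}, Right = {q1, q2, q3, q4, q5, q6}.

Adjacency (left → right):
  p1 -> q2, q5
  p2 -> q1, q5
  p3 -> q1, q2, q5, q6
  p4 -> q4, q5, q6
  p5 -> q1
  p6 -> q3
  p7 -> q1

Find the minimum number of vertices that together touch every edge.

The 6 edges p1–q2, p2–q5, p3–q6, p4–q4, p5–q1, p6–q3 form a matching, so any vertex cover needs at least 6 vertices (one per matched edge).
Conversely {p1, p2, p3, p4, p6, q1} meets every edge and has exactly 6 vertices, so 6 is optimal.

6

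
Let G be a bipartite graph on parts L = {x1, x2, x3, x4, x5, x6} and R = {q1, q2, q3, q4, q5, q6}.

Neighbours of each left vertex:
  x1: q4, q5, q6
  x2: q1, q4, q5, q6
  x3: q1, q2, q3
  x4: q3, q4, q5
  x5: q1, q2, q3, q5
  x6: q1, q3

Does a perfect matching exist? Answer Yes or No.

A valid assignment of size 6: x1–q6, x2–q1, x3–q2, x4–q4, x5–q5, x6–q3.
Every left vertex is matched, so this is a perfect matching.

Yes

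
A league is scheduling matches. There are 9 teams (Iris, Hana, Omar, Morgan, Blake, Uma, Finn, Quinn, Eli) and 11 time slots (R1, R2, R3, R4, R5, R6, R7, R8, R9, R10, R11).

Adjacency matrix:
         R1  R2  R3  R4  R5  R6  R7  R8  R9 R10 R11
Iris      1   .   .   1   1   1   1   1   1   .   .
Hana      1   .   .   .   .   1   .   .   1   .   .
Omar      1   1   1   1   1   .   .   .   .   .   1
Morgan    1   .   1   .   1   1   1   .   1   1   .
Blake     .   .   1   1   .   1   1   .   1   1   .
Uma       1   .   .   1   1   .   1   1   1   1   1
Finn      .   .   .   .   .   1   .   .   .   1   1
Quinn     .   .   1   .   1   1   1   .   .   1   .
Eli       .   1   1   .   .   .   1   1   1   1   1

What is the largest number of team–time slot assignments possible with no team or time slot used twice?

A valid assignment of size 9: Iris–R5, Hana–R1, Omar–R2, Morgan–R10, Blake–R6, Uma–R4, Finn–R11, Quinn–R3, Eli–R9.
All 9 teams are matched, so no larger matching exists.

9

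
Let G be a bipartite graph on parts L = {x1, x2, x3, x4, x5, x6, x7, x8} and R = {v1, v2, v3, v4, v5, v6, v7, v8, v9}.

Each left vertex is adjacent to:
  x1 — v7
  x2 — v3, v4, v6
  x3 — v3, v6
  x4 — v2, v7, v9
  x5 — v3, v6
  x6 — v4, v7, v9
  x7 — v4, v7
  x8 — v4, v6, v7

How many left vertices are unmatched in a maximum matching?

2

A valid assignment of size 6: x1→v7, x2→v4, x3→v3, x4→v2, x5→v6, x6→v9.
The set {x1, x2, x3, x5, x7, x8} has only 4 neighbours ({v3, v4, v6, v7}), so by Hall's theorem at most 6 of the 8 left vertices can be matched.
That matches 6 of the 8, leaving 2 unmatched; no matching can do better.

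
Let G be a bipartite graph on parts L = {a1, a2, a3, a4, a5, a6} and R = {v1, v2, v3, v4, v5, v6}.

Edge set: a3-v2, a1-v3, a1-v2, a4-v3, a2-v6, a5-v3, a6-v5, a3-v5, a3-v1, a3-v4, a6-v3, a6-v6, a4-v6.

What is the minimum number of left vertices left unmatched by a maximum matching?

1

One maximum matching: a1→v2, a2→v6, a3→v1, a4→v3, a6→v5.
The set {a2, a4, a5} has only 2 neighbours ({v3, v6}), so by Hall's theorem at most 5 of the 6 left vertices can be matched.
That matches 5 of the 6, leaving 1 unmatched; no matching can do better.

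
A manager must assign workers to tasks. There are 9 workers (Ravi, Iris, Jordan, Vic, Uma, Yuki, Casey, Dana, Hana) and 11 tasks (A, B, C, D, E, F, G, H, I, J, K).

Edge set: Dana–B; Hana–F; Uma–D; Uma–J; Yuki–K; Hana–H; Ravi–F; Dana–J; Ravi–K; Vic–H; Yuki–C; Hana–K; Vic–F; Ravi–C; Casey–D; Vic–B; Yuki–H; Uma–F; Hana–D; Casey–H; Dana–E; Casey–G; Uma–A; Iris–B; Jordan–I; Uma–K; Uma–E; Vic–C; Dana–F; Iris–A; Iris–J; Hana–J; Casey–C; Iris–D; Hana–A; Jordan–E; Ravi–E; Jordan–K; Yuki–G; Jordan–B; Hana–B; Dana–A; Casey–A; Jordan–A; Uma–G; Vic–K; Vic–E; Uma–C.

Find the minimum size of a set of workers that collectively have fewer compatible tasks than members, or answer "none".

none

A matching saturating every worker exists, for instance Ravi→F, Iris→B, Jordan→E, Vic→H, Uma→K, Yuki→C, Casey→G, Dana→A, Hana→J.
By Hall's marriage theorem, this means |N(S)| ≥ |S| for every subset S, so no violating subset exists.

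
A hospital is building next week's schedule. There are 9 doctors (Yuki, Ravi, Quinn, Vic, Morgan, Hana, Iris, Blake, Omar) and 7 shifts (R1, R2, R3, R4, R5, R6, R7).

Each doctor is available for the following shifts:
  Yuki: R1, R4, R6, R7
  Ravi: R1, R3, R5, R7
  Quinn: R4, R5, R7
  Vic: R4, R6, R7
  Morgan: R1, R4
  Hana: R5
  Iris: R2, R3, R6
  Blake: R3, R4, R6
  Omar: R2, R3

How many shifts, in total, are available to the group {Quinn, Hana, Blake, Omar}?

6

The union of neighbours of {Quinn, Hana, Blake, Omar} is {R2, R3, R4, R5, R6, R7}, which has 6 elements.
Since |N(S)| = 6 ≥ |S| = 4, Hall's condition holds for this subset.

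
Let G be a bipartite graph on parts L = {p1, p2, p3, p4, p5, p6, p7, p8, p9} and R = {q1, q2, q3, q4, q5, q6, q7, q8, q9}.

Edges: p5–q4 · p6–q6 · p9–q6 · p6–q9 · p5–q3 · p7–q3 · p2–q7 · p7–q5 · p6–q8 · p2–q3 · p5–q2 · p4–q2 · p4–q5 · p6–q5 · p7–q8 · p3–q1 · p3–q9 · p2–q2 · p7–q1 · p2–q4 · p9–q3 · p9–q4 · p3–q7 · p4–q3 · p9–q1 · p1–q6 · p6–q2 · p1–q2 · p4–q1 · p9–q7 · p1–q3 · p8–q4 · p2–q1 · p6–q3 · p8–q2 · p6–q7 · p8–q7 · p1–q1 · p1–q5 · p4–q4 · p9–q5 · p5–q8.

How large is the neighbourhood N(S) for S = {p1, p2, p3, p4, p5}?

9

The union of neighbours of {p1, p2, p3, p4, p5} is {q1, q2, q3, q4, q5, q6, q7, q8, q9}, which has 9 elements.
Since |N(S)| = 9 ≥ |S| = 5, Hall's condition holds for this subset.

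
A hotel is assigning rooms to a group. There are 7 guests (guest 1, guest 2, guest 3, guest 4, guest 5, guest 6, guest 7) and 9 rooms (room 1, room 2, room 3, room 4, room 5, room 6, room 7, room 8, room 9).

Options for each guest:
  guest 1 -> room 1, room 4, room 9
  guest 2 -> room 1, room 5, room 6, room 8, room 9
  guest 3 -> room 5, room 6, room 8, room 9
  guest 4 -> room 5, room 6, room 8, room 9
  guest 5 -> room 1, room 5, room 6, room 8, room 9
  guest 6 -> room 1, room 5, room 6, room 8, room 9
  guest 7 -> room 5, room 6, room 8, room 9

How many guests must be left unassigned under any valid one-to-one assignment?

1

A valid assignment of size 6: guest 1-room 4, guest 2-room 1, guest 3-room 6, guest 4-room 9, guest 5-room 5, guest 6-room 8.
The set {guest 2, guest 3, guest 4, guest 5, guest 6, guest 7} has only 5 neighbours ({room 1, room 5, room 6, room 8, room 9}), so by Hall's theorem at most 6 of the 7 guests can be matched.
That matches 6 of the 7, leaving 1 unmatched; no matching can do better.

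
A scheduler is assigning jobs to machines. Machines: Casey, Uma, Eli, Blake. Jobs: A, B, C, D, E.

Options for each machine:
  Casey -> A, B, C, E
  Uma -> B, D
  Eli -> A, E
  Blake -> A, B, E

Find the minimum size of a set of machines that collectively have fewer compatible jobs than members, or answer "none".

A matching saturating every machine exists, for instance Casey→E, Uma→D, Eli→A, Blake→B.
By Hall's marriage theorem, this means |N(S)| ≥ |S| for every subset S, so no violating subset exists.

none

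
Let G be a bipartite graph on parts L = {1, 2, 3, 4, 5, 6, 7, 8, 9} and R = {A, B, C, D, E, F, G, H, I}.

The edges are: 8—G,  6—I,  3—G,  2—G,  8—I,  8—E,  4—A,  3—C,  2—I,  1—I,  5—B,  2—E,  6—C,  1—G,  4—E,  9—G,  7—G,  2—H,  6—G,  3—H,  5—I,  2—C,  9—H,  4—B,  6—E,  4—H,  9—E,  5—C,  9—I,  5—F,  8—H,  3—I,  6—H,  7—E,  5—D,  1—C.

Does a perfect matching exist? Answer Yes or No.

No

The set {1, 2, 3, 6, 7, 8, 9} has only 5 neighbours ({C, E, G, H, I}), so by Hall's theorem at most 7 of the 9 left vertices can be matched.
Hence no matching covers every left vertex.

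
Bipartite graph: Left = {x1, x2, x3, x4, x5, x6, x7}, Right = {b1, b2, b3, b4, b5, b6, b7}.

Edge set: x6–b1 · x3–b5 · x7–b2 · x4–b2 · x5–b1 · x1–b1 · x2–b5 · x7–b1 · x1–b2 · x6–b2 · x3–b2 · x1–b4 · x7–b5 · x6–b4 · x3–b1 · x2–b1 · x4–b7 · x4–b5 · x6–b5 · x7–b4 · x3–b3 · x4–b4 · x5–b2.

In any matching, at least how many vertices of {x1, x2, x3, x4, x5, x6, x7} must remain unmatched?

One maximum matching: x1→b4, x2→b1, x3→b3, x4→b7, x5→b2, x6→b5.
The set {x1, x2, x5, x6, x7} has only 4 neighbours ({b1, b2, b4, b5}), so by Hall's theorem at most 6 of the 7 left vertices can be matched.
That matches 6 of the 7, leaving 1 unmatched; no matching can do better.

1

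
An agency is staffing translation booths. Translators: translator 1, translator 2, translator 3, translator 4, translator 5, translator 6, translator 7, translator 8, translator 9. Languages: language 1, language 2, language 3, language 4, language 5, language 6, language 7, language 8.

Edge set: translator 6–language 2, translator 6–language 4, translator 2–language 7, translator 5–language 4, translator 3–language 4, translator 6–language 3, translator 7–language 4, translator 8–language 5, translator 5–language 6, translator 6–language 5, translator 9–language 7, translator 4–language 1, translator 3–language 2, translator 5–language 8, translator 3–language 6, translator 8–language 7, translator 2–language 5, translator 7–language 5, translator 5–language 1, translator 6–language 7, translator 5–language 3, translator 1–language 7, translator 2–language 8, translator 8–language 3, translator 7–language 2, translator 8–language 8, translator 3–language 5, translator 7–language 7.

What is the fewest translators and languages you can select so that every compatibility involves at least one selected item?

8

A maximum matching has 8 edges (e.g. translator 1–language 7, translator 2–language 5, translator 3–language 2, translator 4–language 1, translator 5–language 6, translator 6–language 3, translator 7–language 4, translator 8–language 8).
By König's theorem the minimum vertex cover has the same size. One such cover is {translator 2, translator 3, translator 4, translator 5, translator 6, translator 7, translator 8, language 7}.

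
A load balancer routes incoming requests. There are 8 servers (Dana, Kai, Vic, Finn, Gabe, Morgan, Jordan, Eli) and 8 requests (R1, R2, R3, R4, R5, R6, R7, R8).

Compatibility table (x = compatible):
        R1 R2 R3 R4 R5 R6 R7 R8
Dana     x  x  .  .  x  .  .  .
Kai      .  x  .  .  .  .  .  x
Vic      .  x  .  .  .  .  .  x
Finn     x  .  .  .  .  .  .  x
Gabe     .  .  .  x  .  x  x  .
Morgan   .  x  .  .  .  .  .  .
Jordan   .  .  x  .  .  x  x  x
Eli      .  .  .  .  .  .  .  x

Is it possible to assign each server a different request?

No

The set {Kai, Vic, Morgan, Eli} has only 2 neighbours ({R2, R8}), so by Hall's theorem at most 6 of the 8 servers can be matched.
Hence no matching covers every server.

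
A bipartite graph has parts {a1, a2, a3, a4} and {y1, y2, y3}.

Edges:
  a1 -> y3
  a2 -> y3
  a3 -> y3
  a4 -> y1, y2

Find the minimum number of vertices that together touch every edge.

2

The 2 edges a1–y3, a4–y1 form a matching, so any vertex cover needs at least 2 vertices (one per matched edge).
Conversely {a4, y3} meets every edge and has exactly 2 vertices, so 2 is optimal.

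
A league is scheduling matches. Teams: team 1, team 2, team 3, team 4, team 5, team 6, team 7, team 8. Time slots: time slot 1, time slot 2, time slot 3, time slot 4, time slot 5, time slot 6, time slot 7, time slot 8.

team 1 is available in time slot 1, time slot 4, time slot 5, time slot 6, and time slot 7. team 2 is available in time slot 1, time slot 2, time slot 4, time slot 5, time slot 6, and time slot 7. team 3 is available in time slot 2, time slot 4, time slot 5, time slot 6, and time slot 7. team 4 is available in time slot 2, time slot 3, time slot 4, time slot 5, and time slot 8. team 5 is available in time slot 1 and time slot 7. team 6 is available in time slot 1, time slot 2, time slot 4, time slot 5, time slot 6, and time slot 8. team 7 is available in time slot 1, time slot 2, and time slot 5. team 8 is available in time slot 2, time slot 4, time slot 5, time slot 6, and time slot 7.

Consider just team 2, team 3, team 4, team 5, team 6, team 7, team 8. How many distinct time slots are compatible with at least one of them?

8

The union of neighbours of {team 2, team 3, team 4, team 5, team 6, team 7, team 8} is {time slot 1, time slot 2, time slot 3, time slot 4, time slot 5, time slot 6, time slot 7, time slot 8}, which has 8 elements.
Since |N(S)| = 8 ≥ |S| = 7, Hall's condition holds for this subset.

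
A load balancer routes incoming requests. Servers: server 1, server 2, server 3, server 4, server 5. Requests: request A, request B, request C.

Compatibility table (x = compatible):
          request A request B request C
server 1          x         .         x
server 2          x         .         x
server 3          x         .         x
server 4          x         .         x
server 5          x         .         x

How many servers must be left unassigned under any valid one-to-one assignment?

3

For example, pair server 1–request A, server 2–request C.
The set {server 1, server 2, server 3, server 4, server 5} has only 2 neighbours ({request A, request C}), so by Hall's theorem at most 2 of the 5 servers can be matched.
That matches 2 of the 5, leaving 3 unmatched; no matching can do better.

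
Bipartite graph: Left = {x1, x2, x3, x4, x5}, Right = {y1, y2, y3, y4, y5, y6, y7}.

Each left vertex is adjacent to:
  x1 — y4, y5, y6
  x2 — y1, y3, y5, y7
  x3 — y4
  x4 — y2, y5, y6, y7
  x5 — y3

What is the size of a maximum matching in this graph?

One maximum matching: x1-y5, x2-y1, x3-y4, x4-y7, x5-y3.
This saturates every left vertex, so 5 is the maximum.

5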